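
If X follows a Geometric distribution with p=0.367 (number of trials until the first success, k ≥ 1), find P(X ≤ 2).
0.599311

We have X ~ Geometric(p=0.367) (number of trials until the first success, k ≥ 1).

The CDF gives us P(X ≤ k).

Using the CDF:
P(X ≤ 2) = 0.599311

This means there's approximately a 59.9% chance that X is at most 2.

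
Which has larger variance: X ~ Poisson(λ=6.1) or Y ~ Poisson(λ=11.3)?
Y has larger variance (11.3000 > 6.1000)

Compute the variance for each distribution:

X ~ Poisson(λ=6.1):
Var(X) = 6.1000

Y ~ Poisson(λ=11.3):
Var(Y) = 11.3000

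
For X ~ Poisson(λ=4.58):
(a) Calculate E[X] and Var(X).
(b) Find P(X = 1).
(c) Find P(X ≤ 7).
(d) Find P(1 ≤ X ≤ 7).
(a) E[X] = 4.5800, Var(X) = 4.5800
(b) P(X = 1) = 0.046967
(c) P(X ≤ 7) = 0.906678
(d) P(1 ≤ X ≤ 7) = 0.896423

We have X ~ Poisson(λ=4.58).

(a) Moments:
E[X] = 4.5800
Var(X) = 4.5800
σ = √Var(X) = 2.1401

(b) Point probability using PMF:
P(X = 1) = 0.046967

(c) Cumulative probability using CDF:
P(X ≤ 7) = F(7) = 0.906678

(d) Range probability:
P(1 ≤ X ≤ 7) = P(X ≤ 7) - P(X ≤ 0)
                   = F(7) - F(0)
                   = 0.906678 - 0.010255
                   = 0.896423

This means approximately 89.6% of outcomes fall in the interval [1, 7].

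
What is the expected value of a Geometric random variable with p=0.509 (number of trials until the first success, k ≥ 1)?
1.9646

We have X ~ Geometric(p=0.509) (number of trials until the first success, k ≥ 1).

For a Geometric distribution with p=0.509 (number of trials until the first success, k ≥ 1):
E[X] = 1.9646

This is the expected (average) value of X.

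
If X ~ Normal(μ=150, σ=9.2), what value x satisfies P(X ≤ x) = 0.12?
139.1901

We have X ~ Normal(μ=150, σ=9.2).

We want to find x such that P(X ≤ x) = 0.12.

This is the 12th percentile, which means 12% of values fall below this point.

Using the inverse CDF (quantile function):
x = F⁻¹(0.12) = 139.1901

Verification: P(X ≤ 139.1901) = 0.12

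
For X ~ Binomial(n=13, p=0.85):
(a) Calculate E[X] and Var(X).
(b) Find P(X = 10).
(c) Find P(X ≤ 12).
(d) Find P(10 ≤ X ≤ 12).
(a) E[X] = 11.0500, Var(X) = 1.6575
(b) P(X = 10) = 0.190033
(c) P(X ≤ 12) = 0.879095
(d) P(10 ≤ X ≤ 12) = 0.761092

We have X ~ Binomial(n=13, p=0.85).

(a) Moments:
E[X] = 11.0500
Var(X) = 1.6575
σ = √Var(X) = 1.2874

(b) Point probability using PMF:
P(X = 10) = 0.190033

(c) Cumulative probability using CDF:
P(X ≤ 12) = F(12) = 0.879095

(d) Range probability:
P(10 ≤ X ≤ 12) = P(X ≤ 12) - P(X ≤ 9)
                   = F(12) - F(9)
                   = 0.879095 - 0.118003
                   = 0.761092

This means approximately 76.1% of outcomes fall in the interval [10, 12].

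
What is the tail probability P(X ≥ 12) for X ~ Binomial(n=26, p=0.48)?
0.648509

We have X ~ Binomial(n=26, p=0.48).

For discrete distributions, P(X ≥ 12) = 1 - P(X ≤ 11).

P(X ≤ 11) = 0.351491
P(X ≥ 12) = 1 - 0.351491 = 0.648509

So there's approximately a 64.9% chance that X is at least 12.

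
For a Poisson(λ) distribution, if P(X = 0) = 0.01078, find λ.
λ = 4.5301

For a Poisson(λ) distribution, the PMF at 0 is:
P(X = 0) = λ^0 e^(-λ) / 0! = e^(-λ)

Given P(X = 0) = 0.01078:
e^(-λ) = 0.01078
-λ = ln(0.01078)
λ = -ln(0.01078) = 4.5301

Verification: e^(-4.5301) = 0.01078 ✓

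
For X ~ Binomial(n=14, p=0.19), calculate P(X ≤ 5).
0.965108

We have X ~ Binomial(n=14, p=0.19).

The CDF gives us P(X ≤ k).

Using the CDF:
P(X ≤ 5) = 0.965108

This means there's approximately a 96.5% chance that X is at most 5.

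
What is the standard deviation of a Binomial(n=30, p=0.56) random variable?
2.7188

We have X ~ Binomial(n=30, p=0.56).

For a Binomial distribution with n=30, p=0.56:
σ = √Var(X) = 2.7188

The standard deviation is the square root of the variance.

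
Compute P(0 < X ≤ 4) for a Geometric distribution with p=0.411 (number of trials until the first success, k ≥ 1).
0.879646

We have X ~ Geometric(p=0.411) (number of trials until the first success, k ≥ 1).

To find P(0 < X ≤ 4), we use:
P(0 < X ≤ 4) = P(X ≤ 4) - P(X ≤ 0)
                 = F(4) - F(0)
                 = 0.879646 - 0.000000
                 = 0.879646

So there's approximately a 88.0% chance that X falls in this range.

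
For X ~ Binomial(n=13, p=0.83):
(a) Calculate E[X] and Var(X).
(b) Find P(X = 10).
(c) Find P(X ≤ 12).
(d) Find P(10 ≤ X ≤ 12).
(a) E[X] = 10.7900, Var(X) = 1.8343
(b) P(X = 10) = 0.218019
(c) P(X ≤ 12) = 0.911281
(d) P(10 ≤ X ≤ 12) = 0.744549

We have X ~ Binomial(n=13, p=0.83).

(a) Moments:
E[X] = 10.7900
Var(X) = 1.8343
σ = √Var(X) = 1.3544

(b) Point probability using PMF:
P(X = 10) = 0.218019

(c) Cumulative probability using CDF:
P(X ≤ 12) = F(12) = 0.911281

(d) Range probability:
P(10 ≤ X ≤ 12) = P(X ≤ 12) - P(X ≤ 9)
                   = F(12) - F(9)
                   = 0.911281 - 0.166733
                   = 0.744549

This means approximately 74.5% of outcomes fall in the interval [10, 12].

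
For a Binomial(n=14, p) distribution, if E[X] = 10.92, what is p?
p = 0.78

For a Binomial(n, p) distribution:
E[X] = n × p

Given n = 14 and E[X] = 10.92:
10.92 = 14 × p
p = 10.92 / 14 = 0.78

Verification: Binomial(14, 0.78) has E[X] = 10.92 ✓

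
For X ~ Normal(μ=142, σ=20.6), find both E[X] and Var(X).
E[X] = 142.0000, Var(X) = 424.3600

We have X ~ Normal(μ=142, σ=20.6).

For a Normal distribution with μ=142, σ=20.6:

Expected value:
E[X] = 142.0000

Variance:
Var(X) = 424.3600

Standard deviation:
σ = √Var(X) = 20.6000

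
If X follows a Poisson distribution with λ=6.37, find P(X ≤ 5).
0.388218

We have X ~ Poisson(λ=6.37).

The CDF gives us P(X ≤ k).

Using the CDF:
P(X ≤ 5) = 0.388218

This means there's approximately a 38.8% chance that X is at most 5.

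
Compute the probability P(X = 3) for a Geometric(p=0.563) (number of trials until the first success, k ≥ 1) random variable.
0.107516

We have X ~ Geometric(p=0.563) (number of trials until the first success, k ≥ 1).

For a Geometric distribution, the PMF gives us the probability of each outcome.

Using the PMF formula:
P(X = 3) = 0.107516

Rounded to 4 decimal places: 0.1075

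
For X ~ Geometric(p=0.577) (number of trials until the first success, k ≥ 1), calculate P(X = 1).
0.577000

We have X ~ Geometric(p=0.577) (number of trials until the first success, k ≥ 1).

For a Geometric distribution, the PMF gives us the probability of each outcome.

Using the PMF formula:
P(X = 1) = 0.577000

Rounded to 4 decimal places: 0.5770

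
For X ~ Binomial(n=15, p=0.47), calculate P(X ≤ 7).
0.593476

We have X ~ Binomial(n=15, p=0.47).

The CDF gives us P(X ≤ k).

Using the CDF:
P(X ≤ 7) = 0.593476

This means there's approximately a 59.3% chance that X is at most 7.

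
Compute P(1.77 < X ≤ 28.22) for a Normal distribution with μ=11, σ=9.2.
0.811511

We have X ~ Normal(μ=11, σ=9.2).

To find P(1.77 < X ≤ 28.22), we use:
P(1.77 < X ≤ 28.22) = P(X ≤ 28.22) - P(X ≤ 1.77)
                 = F(28.22) - F(1.77)
                 = 0.969379 - 0.157868
                 = 0.811511

So there's approximately a 81.2% chance that X falls in this range.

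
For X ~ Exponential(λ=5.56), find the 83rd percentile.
0.3187

We have X ~ Exponential(λ=5.56).

We want to find x such that P(X ≤ x) = 0.83.

This is the 83rd percentile, which means 83% of values fall below this point.

Using the inverse CDF (quantile function):
x = F⁻¹(0.83) = 0.3187

Verification: P(X ≤ 0.3187) = 0.83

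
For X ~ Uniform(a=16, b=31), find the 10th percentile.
17.5000

We have X ~ Uniform(a=16, b=31).

We want to find x such that P(X ≤ x) = 0.1.

This is the 10th percentile, which means 10% of values fall below this point.

Using the inverse CDF (quantile function):
x = F⁻¹(0.1) = 17.5000

Verification: P(X ≤ 17.5000) = 0.1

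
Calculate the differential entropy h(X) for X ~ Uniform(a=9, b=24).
2.7081 nats

We have X ~ Uniform(a=9, b=24).

The differential entropy measures the uncertainty or information content of the distribution.

For a Uniform distribution with a=9, b=24:
h(X) = 2.7081 nats

(In bits, this would be 3.9069 bits.)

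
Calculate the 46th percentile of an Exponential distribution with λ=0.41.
1.5029

We have X ~ Exponential(λ=0.41).

We want to find x such that P(X ≤ x) = 0.46.

This is the 46th percentile, which means 46% of values fall below this point.

Using the inverse CDF (quantile function):
x = F⁻¹(0.46) = 1.5029

Verification: P(X ≤ 1.5029) = 0.46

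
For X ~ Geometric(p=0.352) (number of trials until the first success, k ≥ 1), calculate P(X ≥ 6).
0.114255

We have X ~ Geometric(p=0.352) (number of trials until the first success, k ≥ 1).

For discrete distributions, P(X ≥ 6) = 1 - P(X ≤ 5).

P(X ≤ 5) = 0.885745
P(X ≥ 6) = 1 - 0.885745 = 0.114255

So there's approximately a 11.4% chance that X is at least 6.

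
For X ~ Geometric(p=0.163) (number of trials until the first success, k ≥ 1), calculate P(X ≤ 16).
0.941976

We have X ~ Geometric(p=0.163) (number of trials until the first success, k ≥ 1).

The CDF gives us P(X ≤ k).

Using the CDF:
P(X ≤ 16) = 0.941976

This means there's approximately a 94.2% chance that X is at most 16.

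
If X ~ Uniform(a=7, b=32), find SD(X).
7.2169

We have X ~ Uniform(a=7, b=32).

For a Uniform distribution with a=7, b=32:
σ = √Var(X) = 7.2169

The standard deviation is the square root of the variance.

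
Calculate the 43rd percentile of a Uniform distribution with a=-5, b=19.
5.3200

We have X ~ Uniform(a=-5, b=19).

We want to find x such that P(X ≤ x) = 0.43.

This is the 43rd percentile, which means 43% of values fall below this point.

Using the inverse CDF (quantile function):
x = F⁻¹(0.43) = 5.3200

Verification: P(X ≤ 5.3200) = 0.43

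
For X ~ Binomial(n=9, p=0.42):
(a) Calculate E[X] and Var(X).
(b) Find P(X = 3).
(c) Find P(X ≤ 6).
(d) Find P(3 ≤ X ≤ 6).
(a) E[X] = 3.7800, Var(X) = 2.1924
(b) P(X = 3) = 0.236916
(c) P(X ≤ 6) = 0.966620
(d) P(3 ≤ X ≤ 6) = 0.770568

We have X ~ Binomial(n=9, p=0.42).

(a) Moments:
E[X] = 3.7800
Var(X) = 2.1924
σ = √Var(X) = 1.4807

(b) Point probability using PMF:
P(X = 3) = 0.236916

(c) Cumulative probability using CDF:
P(X ≤ 6) = F(6) = 0.966620

(d) Range probability:
P(3 ≤ X ≤ 6) = P(X ≤ 6) - P(X ≤ 2)
                   = F(6) - F(2)
                   = 0.966620 - 0.196051
                   = 0.770568

This means approximately 77.1% of outcomes fall in the interval [3, 6].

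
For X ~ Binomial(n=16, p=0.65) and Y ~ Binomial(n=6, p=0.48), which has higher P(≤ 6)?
Y has higher probability (P(Y ≤ 6) = 1.0000 > P(X ≤ 6) = 0.0229)

Compute P(≤ 6) for each distribution:

X ~ Binomial(n=16, p=0.65):
P(X ≤ 6) = 0.0229

Y ~ Binomial(n=6, p=0.48):
P(Y ≤ 6) = 1.0000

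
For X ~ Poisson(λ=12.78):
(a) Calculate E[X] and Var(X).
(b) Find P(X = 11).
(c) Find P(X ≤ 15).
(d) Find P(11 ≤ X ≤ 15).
(a) E[X] = 12.7800, Var(X) = 12.7800
(b) P(X = 11) = 0.104809
(c) P(X ≤ 15) = 0.782732
(d) P(11 ≤ X ≤ 15) = 0.511680

We have X ~ Poisson(λ=12.78).

(a) Moments:
E[X] = 12.7800
Var(X) = 12.7800
σ = √Var(X) = 3.5749

(b) Point probability using PMF:
P(X = 11) = 0.104809

(c) Cumulative probability using CDF:
P(X ≤ 15) = F(15) = 0.782732

(d) Range probability:
P(11 ≤ X ≤ 15) = P(X ≤ 15) - P(X ≤ 10)
                   = F(15) - F(10)
                   = 0.782732 - 0.271052
                   = 0.511680

This means approximately 51.2% of outcomes fall in the interval [11, 15].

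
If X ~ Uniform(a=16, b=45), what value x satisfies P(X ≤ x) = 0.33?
25.5700

We have X ~ Uniform(a=16, b=45).

We want to find x such that P(X ≤ x) = 0.33.

This is the 33rd percentile, which means 33% of values fall below this point.

Using the inverse CDF (quantile function):
x = F⁻¹(0.33) = 25.5700

Verification: P(X ≤ 25.5700) = 0.33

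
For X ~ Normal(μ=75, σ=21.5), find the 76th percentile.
90.1855

We have X ~ Normal(μ=75, σ=21.5).

We want to find x such that P(X ≤ x) = 0.76.

This is the 76th percentile, which means 76% of values fall below this point.

Using the inverse CDF (quantile function):
x = F⁻¹(0.76) = 90.1855

Verification: P(X ≤ 90.1855) = 0.76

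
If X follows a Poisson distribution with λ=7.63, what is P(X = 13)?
0.023167

We have X ~ Poisson(λ=7.63).

For a Poisson distribution, the PMF gives us the probability of each outcome.

Using the PMF formula:
P(X = 13) = 0.023167

Rounded to 4 decimal places: 0.0232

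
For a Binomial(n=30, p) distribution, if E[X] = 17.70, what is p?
p = 0.59

For a Binomial(n, p) distribution:
E[X] = n × p

Given n = 30 and E[X] = 17.70:
17.70 = 30 × p
p = 17.70 / 30 = 0.59

Verification: Binomial(30, 0.59) has E[X] = 17.70 ✓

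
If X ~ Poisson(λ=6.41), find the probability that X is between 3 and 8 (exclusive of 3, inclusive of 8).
0.683959

We have X ~ Poisson(λ=6.41).

To find P(3 < X ≤ 8), we use:
P(3 < X ≤ 8) = P(X ≤ 8) - P(X ≤ 3)
                 = F(8) - F(3)
                 = 0.802153 - 0.118195
                 = 0.683959

So there's approximately a 68.4% chance that X falls in this range.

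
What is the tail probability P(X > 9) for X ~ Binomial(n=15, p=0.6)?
0.403216

We have X ~ Binomial(n=15, p=0.6).

P(X > 9) = 1 - P(X ≤ 9)
                = 1 - F(9)
                = 1 - 0.596784
                = 0.403216

So there's approximately a 40.3% chance that X exceeds 9.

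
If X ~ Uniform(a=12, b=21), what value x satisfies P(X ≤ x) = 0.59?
17.3100

We have X ~ Uniform(a=12, b=21).

We want to find x such that P(X ≤ x) = 0.59.

This is the 59th percentile, which means 59% of values fall below this point.

Using the inverse CDF (quantile function):
x = F⁻¹(0.59) = 17.3100

Verification: P(X ≤ 17.3100) = 0.59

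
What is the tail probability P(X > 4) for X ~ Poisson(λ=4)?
0.371163

We have X ~ Poisson(λ=4).

P(X > 4) = 1 - P(X ≤ 4)
                = 1 - F(4)
                = 1 - 0.628837
                = 0.371163

So there's approximately a 37.1% chance that X exceeds 4.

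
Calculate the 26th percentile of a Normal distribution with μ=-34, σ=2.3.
-35.4797

We have X ~ Normal(μ=-34, σ=2.3).

We want to find x such that P(X ≤ x) = 0.26.

This is the 26th percentile, which means 26% of values fall below this point.

Using the inverse CDF (quantile function):
x = F⁻¹(0.26) = -35.4797

Verification: P(X ≤ -35.4797) = 0.26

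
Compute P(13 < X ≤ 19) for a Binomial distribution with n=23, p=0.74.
0.832777

We have X ~ Binomial(n=23, p=0.74).

To find P(13 < X ≤ 19), we use:
P(13 < X ≤ 19) = P(X ≤ 19) - P(X ≤ 13)
                 = F(19) - F(13)
                 = 0.884923 - 0.052145
                 = 0.832777

So there's approximately a 83.3% chance that X falls in this range.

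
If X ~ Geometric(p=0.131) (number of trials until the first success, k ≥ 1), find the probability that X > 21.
0.052410

We have X ~ Geometric(p=0.131) (number of trials until the first success, k ≥ 1).

P(X > 21) = 1 - P(X ≤ 21)
                = 1 - F(21)
                = 1 - 0.947590
                = 0.052410

So there's approximately a 5.2% chance that X exceeds 21.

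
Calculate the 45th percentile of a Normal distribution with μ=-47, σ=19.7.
-49.4755

We have X ~ Normal(μ=-47, σ=19.7).

We want to find x such that P(X ≤ x) = 0.45.

This is the 45th percentile, which means 45% of values fall below this point.

Using the inverse CDF (quantile function):
x = F⁻¹(0.45) = -49.4755

Verification: P(X ≤ -49.4755) = 0.45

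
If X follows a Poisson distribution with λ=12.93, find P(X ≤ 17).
0.894272

We have X ~ Poisson(λ=12.93).

The CDF gives us P(X ≤ k).

Using the CDF:
P(X ≤ 17) = 0.894272

This means there's approximately a 89.4% chance that X is at most 17.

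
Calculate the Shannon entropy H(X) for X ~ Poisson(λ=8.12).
2.4551 nats

We have X ~ Poisson(λ=8.12).

The Shannon entropy measures the uncertainty or information content of the distribution.

For a Poisson distribution with λ=8.12:
H(X) = 2.4551 nats

(In bits, this would be 3.5419 bits.)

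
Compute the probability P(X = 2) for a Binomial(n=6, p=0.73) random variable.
0.042481

We have X ~ Binomial(n=6, p=0.73).

For a Binomial distribution, the PMF gives us the probability of each outcome.

Using the PMF formula:
P(X = 2) = 0.042481

Rounded to 4 decimal places: 0.0425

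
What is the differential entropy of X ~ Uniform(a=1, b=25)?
3.1781 nats

We have X ~ Uniform(a=1, b=25).

The differential entropy measures the uncertainty or information content of the distribution.

For a Uniform distribution with a=1, b=25:
h(X) = 3.1781 nats

(In bits, this would be 4.5850 bits.)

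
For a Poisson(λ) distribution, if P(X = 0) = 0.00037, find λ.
λ = 7.9020

For a Poisson(λ) distribution, the PMF at 0 is:
P(X = 0) = λ^0 e^(-λ) / 0! = e^(-λ)

Given P(X = 0) = 0.00037:
e^(-λ) = 0.00037
-λ = ln(0.00037)
λ = -ln(0.00037) = 7.9020

Verification: e^(-7.9020) = 0.00037 ✓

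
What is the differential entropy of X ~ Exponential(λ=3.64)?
-0.2920 nats

We have X ~ Exponential(λ=3.64).

The differential entropy measures the uncertainty or information content of the distribution.

For an Exponential distribution with λ=3.64:
h(X) = -0.2920 nats

(In bits, this would be -0.4212 bits.)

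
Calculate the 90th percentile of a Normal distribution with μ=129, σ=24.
159.7572

We have X ~ Normal(μ=129, σ=24).

We want to find x such that P(X ≤ x) = 0.9.

This is the 90th percentile, which means 90% of values fall below this point.

Using the inverse CDF (quantile function):
x = F⁻¹(0.9) = 159.7572

Verification: P(X ≤ 159.7572) = 0.9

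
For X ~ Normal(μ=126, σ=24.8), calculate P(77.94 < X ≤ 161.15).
0.895491

We have X ~ Normal(μ=126, σ=24.8).

To find P(77.94 < X ≤ 161.15), we use:
P(77.94 < X ≤ 161.15) = P(X ≤ 161.15) - P(X ≤ 77.94)
                 = F(161.15) - F(77.94)
                 = 0.921808 - 0.026318
                 = 0.895491

So there's approximately a 89.5% chance that X falls in this range.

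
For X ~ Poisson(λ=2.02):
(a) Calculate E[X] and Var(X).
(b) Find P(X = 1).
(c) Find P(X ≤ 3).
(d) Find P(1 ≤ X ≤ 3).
(a) E[X] = 2.0200, Var(X) = 2.0200
(b) P(X = 1) = 0.267964
(c) P(X ≤ 3) = 0.853497
(d) P(1 ≤ X ≤ 3) = 0.720841

We have X ~ Poisson(λ=2.02).

(a) Moments:
E[X] = 2.0200
Var(X) = 2.0200
σ = √Var(X) = 1.4213

(b) Point probability using PMF:
P(X = 1) = 0.267964

(c) Cumulative probability using CDF:
P(X ≤ 3) = F(3) = 0.853497

(d) Range probability:
P(1 ≤ X ≤ 3) = P(X ≤ 3) - P(X ≤ 0)
                   = F(3) - F(0)
                   = 0.853497 - 0.132655
                   = 0.720841

This means approximately 72.1% of outcomes fall in the interval [1, 3].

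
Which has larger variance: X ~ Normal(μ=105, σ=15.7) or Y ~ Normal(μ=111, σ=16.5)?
Y has larger variance (272.2500 > 246.4900)

Compute the variance for each distribution:

X ~ Normal(μ=105, σ=15.7):
Var(X) = 246.4900

Y ~ Normal(μ=111, σ=16.5):
Var(Y) = 272.2500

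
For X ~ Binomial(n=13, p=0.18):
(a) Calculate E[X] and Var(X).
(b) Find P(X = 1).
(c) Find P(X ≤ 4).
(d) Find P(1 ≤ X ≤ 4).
(a) E[X] = 2.3400, Var(X) = 1.9188
(b) P(X = 1) = 0.216263
(c) P(X ≤ 4) = 0.931950
(d) P(1 ≤ X ≤ 4) = 0.856165

We have X ~ Binomial(n=13, p=0.18).

(a) Moments:
E[X] = 2.3400
Var(X) = 1.9188
σ = √Var(X) = 1.3852

(b) Point probability using PMF:
P(X = 1) = 0.216263

(c) Cumulative probability using CDF:
P(X ≤ 4) = F(4) = 0.931950

(d) Range probability:
P(1 ≤ X ≤ 4) = P(X ≤ 4) - P(X ≤ 0)
                   = F(4) - F(0)
                   = 0.931950 - 0.075784
                   = 0.856165

This means approximately 85.6% of outcomes fall in the interval [1, 4].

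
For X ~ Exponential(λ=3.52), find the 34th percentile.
0.1180

We have X ~ Exponential(λ=3.52).

We want to find x such that P(X ≤ x) = 0.34.

This is the 34th percentile, which means 34% of values fall below this point.

Using the inverse CDF (quantile function):
x = F⁻¹(0.34) = 0.1180

Verification: P(X ≤ 0.1180) = 0.34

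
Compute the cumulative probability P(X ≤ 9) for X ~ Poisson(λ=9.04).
0.582138

We have X ~ Poisson(λ=9.04).

The CDF gives us P(X ≤ k).

Using the CDF:
P(X ≤ 9) = 0.582138

This means there's approximately a 58.2% chance that X is at most 9.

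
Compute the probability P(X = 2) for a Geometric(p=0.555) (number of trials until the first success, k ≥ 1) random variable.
0.246975

We have X ~ Geometric(p=0.555) (number of trials until the first success, k ≥ 1).

For a Geometric distribution, the PMF gives us the probability of each outcome.

Using the PMF formula:
P(X = 2) = 0.246975

Rounded to 4 decimal places: 0.2470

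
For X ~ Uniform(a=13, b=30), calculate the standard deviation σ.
4.9075

We have X ~ Uniform(a=13, b=30).

For a Uniform distribution with a=13, b=30:
σ = √Var(X) = 4.9075

The standard deviation is the square root of the variance.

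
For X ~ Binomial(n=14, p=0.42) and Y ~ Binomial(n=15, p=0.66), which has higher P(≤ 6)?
X has higher probability (P(X ≤ 6) = 0.6357 > P(Y ≤ 6) = 0.0351)

Compute P(≤ 6) for each distribution:

X ~ Binomial(n=14, p=0.42):
P(X ≤ 6) = 0.6357

Y ~ Binomial(n=15, p=0.66):
P(Y ≤ 6) = 0.0351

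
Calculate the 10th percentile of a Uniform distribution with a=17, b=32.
18.5000

We have X ~ Uniform(a=17, b=32).

We want to find x such that P(X ≤ x) = 0.1.

This is the 10th percentile, which means 10% of values fall below this point.

Using the inverse CDF (quantile function):
x = F⁻¹(0.1) = 18.5000

Verification: P(X ≤ 18.5000) = 0.1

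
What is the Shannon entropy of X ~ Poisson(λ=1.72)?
1.6185 nats

We have X ~ Poisson(λ=1.72).

The Shannon entropy measures the uncertainty or information content of the distribution.

For a Poisson distribution with λ=1.72:
H(X) = 1.6185 nats

(In bits, this would be 2.3350 bits.)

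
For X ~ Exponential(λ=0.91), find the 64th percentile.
1.1227

We have X ~ Exponential(λ=0.91).

We want to find x such that P(X ≤ x) = 0.64.

This is the 64th percentile, which means 64% of values fall below this point.

Using the inverse CDF (quantile function):
x = F⁻¹(0.64) = 1.1227

Verification: P(X ≤ 1.1227) = 0.64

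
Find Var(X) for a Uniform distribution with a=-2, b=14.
21.3333

We have X ~ Uniform(a=-2, b=14).

For a Uniform distribution with a=-2, b=14:
Var(X) = 21.3333

The variance measures the spread of the distribution around the mean.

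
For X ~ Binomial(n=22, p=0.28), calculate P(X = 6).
0.187535

We have X ~ Binomial(n=22, p=0.28).

For a Binomial distribution, the PMF gives us the probability of each outcome.

Using the PMF formula:
P(X = 6) = 0.187535

Rounded to 4 decimal places: 0.1875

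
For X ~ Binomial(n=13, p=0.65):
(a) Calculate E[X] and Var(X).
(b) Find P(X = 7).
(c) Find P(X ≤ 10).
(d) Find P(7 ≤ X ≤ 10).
(a) E[X] = 8.4500, Var(X) = 2.9575
(b) P(X = 7) = 0.154639
(c) P(X ≤ 10) = 0.886809
(d) P(7 ≤ X ≤ 10) = 0.757340

We have X ~ Binomial(n=13, p=0.65).

(a) Moments:
E[X] = 8.4500
Var(X) = 2.9575
σ = √Var(X) = 1.7197

(b) Point probability using PMF:
P(X = 7) = 0.154639

(c) Cumulative probability using CDF:
P(X ≤ 10) = F(10) = 0.886809

(d) Range probability:
P(7 ≤ X ≤ 10) = P(X ≤ 10) - P(X ≤ 6)
                   = F(10) - F(6)
                   = 0.886809 - 0.129468
                   = 0.757340

This means approximately 75.7% of outcomes fall in the interval [7, 10].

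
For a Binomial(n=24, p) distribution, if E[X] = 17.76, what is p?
p = 0.74

For a Binomial(n, p) distribution:
E[X] = n × p

Given n = 24 and E[X] = 17.76:
17.76 = 24 × p
p = 17.76 / 24 = 0.74

Verification: Binomial(24, 0.74) has E[X] = 17.76 ✓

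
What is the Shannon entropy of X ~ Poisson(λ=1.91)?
1.6786 nats

We have X ~ Poisson(λ=1.91).

The Shannon entropy measures the uncertainty or information content of the distribution.

For a Poisson distribution with λ=1.91:
H(X) = 1.6786 nats

(In bits, this would be 2.4217 bits.)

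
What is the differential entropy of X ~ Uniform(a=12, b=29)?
2.8332 nats

We have X ~ Uniform(a=12, b=29).

The differential entropy measures the uncertainty or information content of the distribution.

For a Uniform distribution with a=12, b=29:
h(X) = 2.8332 nats

(In bits, this would be 4.0875 bits.)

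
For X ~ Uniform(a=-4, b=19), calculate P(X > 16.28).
0.118261

We have X ~ Uniform(a=-4, b=19).

P(X > 16.28) = 1 - P(X ≤ 16.28)
                = 1 - F(16.28)
                = 1 - 0.881739
                = 0.118261

So there's approximately a 11.8% chance that X exceeds 16.28.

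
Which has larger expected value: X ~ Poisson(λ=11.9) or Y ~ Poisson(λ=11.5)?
X has larger mean (11.9000 > 11.5000)

Compute the expected value for each distribution:

X ~ Poisson(λ=11.9):
E[X] = 11.9000

Y ~ Poisson(λ=11.5):
E[Y] = 11.5000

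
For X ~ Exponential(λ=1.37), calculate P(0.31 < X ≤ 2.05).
0.593671

We have X ~ Exponential(λ=1.37).

To find P(0.31 < X ≤ 2.05), we use:
P(0.31 < X ≤ 2.05) = P(X ≤ 2.05) - P(X ≤ 0.31)
                 = F(2.05) - F(0.31)
                 = 0.939705 - 0.346034
                 = 0.593671

So there's approximately a 59.4% chance that X falls in this range.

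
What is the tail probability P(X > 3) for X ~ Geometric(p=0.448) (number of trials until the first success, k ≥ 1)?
0.168197

We have X ~ Geometric(p=0.448) (number of trials until the first success, k ≥ 1).

P(X > 3) = 1 - P(X ≤ 3)
                = 1 - F(3)
                = 1 - 0.831803
                = 0.168197

So there's approximately a 16.8% chance that X exceeds 3.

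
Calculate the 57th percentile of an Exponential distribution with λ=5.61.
0.1504

We have X ~ Exponential(λ=5.61).

We want to find x such that P(X ≤ x) = 0.57.

This is the 57th percentile, which means 57% of values fall below this point.

Using the inverse CDF (quantile function):
x = F⁻¹(0.57) = 0.1504

Verification: P(X ≤ 0.1504) = 0.57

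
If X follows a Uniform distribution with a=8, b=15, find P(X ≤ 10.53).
0.361429

We have X ~ Uniform(a=8, b=15).

The CDF gives us P(X ≤ k).

Using the CDF:
P(X ≤ 10.53) = 0.361429

This means there's approximately a 36.1% chance that X is at most 10.53.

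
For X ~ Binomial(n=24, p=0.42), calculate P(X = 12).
0.118075

We have X ~ Binomial(n=24, p=0.42).

For a Binomial distribution, the PMF gives us the probability of each outcome.

Using the PMF formula:
P(X = 12) = 0.118075

Rounded to 4 decimal places: 0.1181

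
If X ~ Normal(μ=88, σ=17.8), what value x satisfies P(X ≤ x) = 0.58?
91.5937

We have X ~ Normal(μ=88, σ=17.8).

We want to find x such that P(X ≤ x) = 0.58.

This is the 58th percentile, which means 58% of values fall below this point.

Using the inverse CDF (quantile function):
x = F⁻¹(0.58) = 91.5937

Verification: P(X ≤ 91.5937) = 0.58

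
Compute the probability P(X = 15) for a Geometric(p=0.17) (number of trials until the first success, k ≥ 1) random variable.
0.012518

We have X ~ Geometric(p=0.17) (number of trials until the first success, k ≥ 1).

For a Geometric distribution, the PMF gives us the probability of each outcome.

Using the PMF formula:
P(X = 15) = 0.012518

Rounded to 4 decimal places: 0.0125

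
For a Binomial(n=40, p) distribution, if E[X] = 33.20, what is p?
p = 0.83

For a Binomial(n, p) distribution:
E[X] = n × p

Given n = 40 and E[X] = 33.20:
33.20 = 40 × p
p = 33.20 / 40 = 0.83

Verification: Binomial(40, 0.83) has E[X] = 33.20 ✓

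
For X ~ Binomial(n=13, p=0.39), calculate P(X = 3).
0.121020

We have X ~ Binomial(n=13, p=0.39).

For a Binomial distribution, the PMF gives us the probability of each outcome.

Using the PMF formula:
P(X = 3) = 0.121020

Rounded to 4 decimal places: 0.1210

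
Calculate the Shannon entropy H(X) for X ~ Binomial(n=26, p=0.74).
2.2194 nats

We have X ~ Binomial(n=26, p=0.74).

The Shannon entropy measures the uncertainty or information content of the distribution.

For a Binomial distribution with n=26, p=0.74:
H(X) = 2.2194 nats

(In bits, this would be 3.2019 bits.)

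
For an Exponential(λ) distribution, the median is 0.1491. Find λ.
λ = 4.6489

For X ~ Exponential(λ), the CDF is F(x) = 1 - e^(-λx).
The median m satisfies F(m) = 0.5:
1 - e^(-λm) = 0.5
e^(-λm) = 0.5
λm = ln(2)
m = ln(2) / λ

Given m = 0.1491:
λ = ln(2) / 0.1491 = 0.693147 / 0.1491 = 4.6489

Verification: ln(2) / 4.6489 = 0.1491 ✓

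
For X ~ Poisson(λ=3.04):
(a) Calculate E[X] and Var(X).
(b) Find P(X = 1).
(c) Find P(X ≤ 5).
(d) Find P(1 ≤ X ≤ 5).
(a) E[X] = 3.0400, Var(X) = 3.0400
(b) P(X = 1) = 0.145418
(c) P(X ≤ 5) = 0.911996
(d) P(1 ≤ X ≤ 5) = 0.864161

We have X ~ Poisson(λ=3.04).

(a) Moments:
E[X] = 3.0400
Var(X) = 3.0400
σ = √Var(X) = 1.7436

(b) Point probability using PMF:
P(X = 1) = 0.145418

(c) Cumulative probability using CDF:
P(X ≤ 5) = F(5) = 0.911996

(d) Range probability:
P(1 ≤ X ≤ 5) = P(X ≤ 5) - P(X ≤ 0)
                   = F(5) - F(0)
                   = 0.911996 - 0.047835
                   = 0.864161

This means approximately 86.4% of outcomes fall in the interval [1, 5].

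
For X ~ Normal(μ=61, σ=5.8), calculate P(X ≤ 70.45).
0.948376

We have X ~ Normal(μ=61, σ=5.8).

The CDF gives us P(X ≤ k).

Using the CDF:
P(X ≤ 70.45) = 0.948376

This means there's approximately a 94.8% chance that X is at most 70.45.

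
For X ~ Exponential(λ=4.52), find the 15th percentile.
0.0360

We have X ~ Exponential(λ=4.52).

We want to find x such that P(X ≤ x) = 0.15.

This is the 15th percentile, which means 15% of values fall below this point.

Using the inverse CDF (quantile function):
x = F⁻¹(0.15) = 0.0360

Verification: P(X ≤ 0.0360) = 0.15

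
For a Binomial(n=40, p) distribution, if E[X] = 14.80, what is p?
p = 0.37

For a Binomial(n, p) distribution:
E[X] = n × p

Given n = 40 and E[X] = 14.80:
14.80 = 40 × p
p = 14.80 / 40 = 0.37

Verification: Binomial(40, 0.37) has E[X] = 14.80 ✓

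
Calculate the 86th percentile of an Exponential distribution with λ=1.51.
1.3021

We have X ~ Exponential(λ=1.51).

We want to find x such that P(X ≤ x) = 0.86.

This is the 86th percentile, which means 86% of values fall below this point.

Using the inverse CDF (quantile function):
x = F⁻¹(0.86) = 1.3021

Verification: P(X ≤ 1.3021) = 0.86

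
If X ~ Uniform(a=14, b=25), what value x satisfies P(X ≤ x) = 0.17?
15.8700

We have X ~ Uniform(a=14, b=25).

We want to find x such that P(X ≤ x) = 0.17.

This is the 17th percentile, which means 17% of values fall below this point.

Using the inverse CDF (quantile function):
x = F⁻¹(0.17) = 15.8700

Verification: P(X ≤ 15.8700) = 0.17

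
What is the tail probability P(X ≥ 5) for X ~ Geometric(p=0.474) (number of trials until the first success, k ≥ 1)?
0.076550

We have X ~ Geometric(p=0.474) (number of trials until the first success, k ≥ 1).

For discrete distributions, P(X ≥ 5) = 1 - P(X ≤ 4).

P(X ≤ 4) = 0.923450
P(X ≥ 5) = 1 - 0.923450 = 0.076550

So there's approximately a 7.7% chance that X is at least 5.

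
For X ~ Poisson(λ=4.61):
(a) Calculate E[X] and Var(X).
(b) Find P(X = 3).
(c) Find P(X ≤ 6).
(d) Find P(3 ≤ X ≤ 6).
(a) E[X] = 4.6100, Var(X) = 4.6100
(b) P(X = 3) = 0.162500
(c) P(X ≤ 6) = 0.816704
(d) P(3 ≤ X ≤ 6) = 0.655126

We have X ~ Poisson(λ=4.61).

(a) Moments:
E[X] = 4.6100
Var(X) = 4.6100
σ = √Var(X) = 2.1471

(b) Point probability using PMF:
P(X = 3) = 0.162500

(c) Cumulative probability using CDF:
P(X ≤ 6) = F(6) = 0.816704

(d) Range probability:
P(3 ≤ X ≤ 6) = P(X ≤ 6) - P(X ≤ 2)
                   = F(6) - F(2)
                   = 0.816704 - 0.161578
                   = 0.655126

This means approximately 65.5% of outcomes fall in the interval [3, 6].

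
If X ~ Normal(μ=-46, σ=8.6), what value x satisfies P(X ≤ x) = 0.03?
-62.1748

We have X ~ Normal(μ=-46, σ=8.6).

We want to find x such that P(X ≤ x) = 0.03.

This is the 3rd percentile, which means 3% of values fall below this point.

Using the inverse CDF (quantile function):
x = F⁻¹(0.03) = -62.1748

Verification: P(X ≤ -62.1748) = 0.03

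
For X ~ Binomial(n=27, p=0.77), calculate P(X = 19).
0.121203

We have X ~ Binomial(n=27, p=0.77).

For a Binomial distribution, the PMF gives us the probability of each outcome.

Using the PMF formula:
P(X = 19) = 0.121203

Rounded to 4 decimal places: 0.1212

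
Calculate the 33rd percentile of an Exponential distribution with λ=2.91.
0.1376

We have X ~ Exponential(λ=2.91).

We want to find x such that P(X ≤ x) = 0.33.

This is the 33rd percentile, which means 33% of values fall below this point.

Using the inverse CDF (quantile function):
x = F⁻¹(0.33) = 0.1376

Verification: P(X ≤ 0.1376) = 0.33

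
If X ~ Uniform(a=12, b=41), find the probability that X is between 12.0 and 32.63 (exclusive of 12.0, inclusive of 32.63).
0.711379

We have X ~ Uniform(a=12, b=41).

To find P(12.0 < X ≤ 32.63), we use:
P(12.0 < X ≤ 32.63) = P(X ≤ 32.63) - P(X ≤ 12.0)
                 = F(32.63) - F(12.0)
                 = 0.711379 - 0.000000
                 = 0.711379

So there's approximately a 71.1% chance that X falls in this range.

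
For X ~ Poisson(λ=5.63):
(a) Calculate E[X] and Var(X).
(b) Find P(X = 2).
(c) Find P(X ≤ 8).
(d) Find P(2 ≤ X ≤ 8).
(a) E[X] = 5.6300, Var(X) = 5.6300
(b) P(X = 2) = 0.056873
(c) P(X ≤ 8) = 0.882999
(d) P(2 ≤ X ≤ 8) = 0.859207

We have X ~ Poisson(λ=5.63).

(a) Moments:
E[X] = 5.6300
Var(X) = 5.6300
σ = √Var(X) = 2.3728

(b) Point probability using PMF:
P(X = 2) = 0.056873

(c) Cumulative probability using CDF:
P(X ≤ 8) = F(8) = 0.882999

(d) Range probability:
P(2 ≤ X ≤ 8) = P(X ≤ 8) - P(X ≤ 1)
                   = F(8) - F(1)
                   = 0.882999 - 0.023792
                   = 0.859207

This means approximately 85.9% of outcomes fall in the interval [2, 8].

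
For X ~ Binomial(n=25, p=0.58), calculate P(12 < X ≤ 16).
0.581713

We have X ~ Binomial(n=25, p=0.58).

To find P(12 < X ≤ 16), we use:
P(12 < X ≤ 16) = P(X ≤ 16) - P(X ≤ 12)
                 = F(16) - F(12)
                 = 0.789736 - 0.208023
                 = 0.581713

So there's approximately a 58.2% chance that X falls in this range.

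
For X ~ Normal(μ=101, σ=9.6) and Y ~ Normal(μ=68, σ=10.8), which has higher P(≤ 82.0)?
Y has higher probability (P(Y ≤ 82.0) = 0.9026 > P(X ≤ 82.0) = 0.0239)

Compute P(≤ 82.0) for each distribution:

X ~ Normal(μ=101, σ=9.6):
P(X ≤ 82.0) = 0.0239

Y ~ Normal(μ=68, σ=10.8):
P(Y ≤ 82.0) = 0.9026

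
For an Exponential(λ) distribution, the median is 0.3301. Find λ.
λ = 2.0998

For X ~ Exponential(λ), the CDF is F(x) = 1 - e^(-λx).
The median m satisfies F(m) = 0.5:
1 - e^(-λm) = 0.5
e^(-λm) = 0.5
λm = ln(2)
m = ln(2) / λ

Given m = 0.3301:
λ = ln(2) / 0.3301 = 0.693147 / 0.3301 = 2.0998

Verification: ln(2) / 2.0998 = 0.3301 ✓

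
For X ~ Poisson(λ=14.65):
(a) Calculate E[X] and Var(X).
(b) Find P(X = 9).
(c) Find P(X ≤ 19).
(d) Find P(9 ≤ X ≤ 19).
(a) E[X] = 14.6500, Var(X) = 14.6500
(b) P(X = 9) = 0.037184
(c) P(X ≤ 19) = 0.893816
(d) P(9 ≤ X ≤ 19) = 0.848982

We have X ~ Poisson(λ=14.65).

(a) Moments:
E[X] = 14.6500
Var(X) = 14.6500
σ = √Var(X) = 3.8275

(b) Point probability using PMF:
P(X = 9) = 0.037184

(c) Cumulative probability using CDF:
P(X ≤ 19) = F(19) = 0.893816

(d) Range probability:
P(9 ≤ X ≤ 19) = P(X ≤ 19) - P(X ≤ 8)
                   = F(19) - F(8)
                   = 0.893816 - 0.044834
                   = 0.848982

This means approximately 84.9% of outcomes fall in the interval [9, 19].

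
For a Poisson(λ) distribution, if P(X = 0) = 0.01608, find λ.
λ = 4.1302

For a Poisson(λ) distribution, the PMF at 0 is:
P(X = 0) = λ^0 e^(-λ) / 0! = e^(-λ)

Given P(X = 0) = 0.01608:
e^(-λ) = 0.01608
-λ = ln(0.01608)
λ = -ln(0.01608) = 4.1302

Verification: e^(-4.1302) = 0.01608 ✓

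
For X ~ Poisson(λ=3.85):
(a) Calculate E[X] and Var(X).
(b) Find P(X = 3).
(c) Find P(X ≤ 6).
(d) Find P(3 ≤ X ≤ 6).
(a) E[X] = 3.8500, Var(X) = 3.8500
(b) P(X = 3) = 0.202394
(c) P(X ≤ 6) = 0.904362
(d) P(3 ≤ X ≤ 6) = 0.643446

We have X ~ Poisson(λ=3.85).

(a) Moments:
E[X] = 3.8500
Var(X) = 3.8500
σ = √Var(X) = 1.9621

(b) Point probability using PMF:
P(X = 3) = 0.202394

(c) Cumulative probability using CDF:
P(X ≤ 6) = F(6) = 0.904362

(d) Range probability:
P(3 ≤ X ≤ 6) = P(X ≤ 6) - P(X ≤ 2)
                   = F(6) - F(2)
                   = 0.904362 - 0.260916
                   = 0.643446

This means approximately 64.3% of outcomes fall in the interval [3, 6].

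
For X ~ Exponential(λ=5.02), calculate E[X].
0.1992

We have X ~ Exponential(λ=5.02).

For an Exponential distribution with λ=5.02:
E[X] = 0.1992

This is the expected (average) value of X.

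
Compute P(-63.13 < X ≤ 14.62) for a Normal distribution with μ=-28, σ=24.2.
0.887595

We have X ~ Normal(μ=-28, σ=24.2).

To find P(-63.13 < X ≤ 14.62), we use:
P(-63.13 < X ≤ 14.62) = P(X ≤ 14.62) - P(X ≤ -63.13)
                 = F(14.62) - F(-63.13)
                 = 0.960894 - 0.073299
                 = 0.887595

So there's approximately a 88.8% chance that X falls in this range.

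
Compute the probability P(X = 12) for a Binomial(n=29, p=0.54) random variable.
0.058985

We have X ~ Binomial(n=29, p=0.54).

For a Binomial distribution, the PMF gives us the probability of each outcome.

Using the PMF formula:
P(X = 12) = 0.058985

Rounded to 4 decimal places: 0.0590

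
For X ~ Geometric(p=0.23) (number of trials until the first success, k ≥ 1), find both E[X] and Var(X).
E[X] = 4.3478, Var(X) = 14.5558

We have X ~ Geometric(p=0.23) (number of trials until the first success, k ≥ 1).

For a Geometric distribution with p=0.23 (number of trials until the first success, k ≥ 1):

Expected value:
E[X] = 4.3478

Variance:
Var(X) = 14.5558

Standard deviation:
σ = √Var(X) = 3.8152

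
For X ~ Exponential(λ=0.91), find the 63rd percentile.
1.0926

We have X ~ Exponential(λ=0.91).

We want to find x such that P(X ≤ x) = 0.63.

This is the 63rd percentile, which means 63% of values fall below this point.

Using the inverse CDF (quantile function):
x = F⁻¹(0.63) = 1.0926

Verification: P(X ≤ 1.0926) = 0.63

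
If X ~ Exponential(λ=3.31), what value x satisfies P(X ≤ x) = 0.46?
0.1862

We have X ~ Exponential(λ=3.31).

We want to find x such that P(X ≤ x) = 0.46.

This is the 46th percentile, which means 46% of values fall below this point.

Using the inverse CDF (quantile function):
x = F⁻¹(0.46) = 0.1862

Verification: P(X ≤ 0.1862) = 0.46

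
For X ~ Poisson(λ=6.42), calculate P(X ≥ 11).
0.062472

We have X ~ Poisson(λ=6.42).

For discrete distributions, P(X ≥ 11) = 1 - P(X ≤ 10).

P(X ≤ 10) = 0.937528
P(X ≥ 11) = 1 - 0.937528 = 0.062472

So there's approximately a 6.2% chance that X is at least 11.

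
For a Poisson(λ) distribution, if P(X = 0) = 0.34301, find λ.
λ = 1.0700

For a Poisson(λ) distribution, the PMF at 0 is:
P(X = 0) = λ^0 e^(-λ) / 0! = e^(-λ)

Given P(X = 0) = 0.34301:
e^(-λ) = 0.34301
-λ = ln(0.34301)
λ = -ln(0.34301) = 1.0700

Verification: e^(-1.0700) = 0.34301 ✓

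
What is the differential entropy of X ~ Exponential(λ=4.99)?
-0.6074 nats

We have X ~ Exponential(λ=4.99).

The differential entropy measures the uncertainty or information content of the distribution.

For an Exponential distribution with λ=4.99:
h(X) = -0.6074 nats

(In bits, this would be -0.8763 bits.)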